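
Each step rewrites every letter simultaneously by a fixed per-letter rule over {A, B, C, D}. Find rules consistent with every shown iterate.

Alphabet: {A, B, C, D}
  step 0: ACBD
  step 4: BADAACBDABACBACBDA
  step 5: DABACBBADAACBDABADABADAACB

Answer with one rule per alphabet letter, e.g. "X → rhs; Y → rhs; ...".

A->B, B->DA, C->A, D->AC

  step 4 ⇒ step 5: BADAACBDABACBACBDA ⇒ DA·B·AC·B·B·A·DA·AC·B·DA·B·A·DA·B·A·DA·AC·B
    A ↦ B
    B ↦ DA
    C ↦ A
    D ↦ AC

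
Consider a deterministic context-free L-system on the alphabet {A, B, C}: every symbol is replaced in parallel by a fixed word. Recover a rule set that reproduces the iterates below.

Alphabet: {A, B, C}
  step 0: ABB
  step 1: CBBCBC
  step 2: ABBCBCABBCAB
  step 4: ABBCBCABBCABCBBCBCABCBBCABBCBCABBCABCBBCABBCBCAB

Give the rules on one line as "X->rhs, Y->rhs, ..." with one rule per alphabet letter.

  step 1 ⇒ step 2: CBBCBC ⇒ AB·BC·BC·AB·BC·AB
    B ↦ BC
    C ↦ AB
  step 0 ⇒ step 1: ABB ⇒ CB·BC·BC
    A ↦ CB

A->CB, B->BC, C->AB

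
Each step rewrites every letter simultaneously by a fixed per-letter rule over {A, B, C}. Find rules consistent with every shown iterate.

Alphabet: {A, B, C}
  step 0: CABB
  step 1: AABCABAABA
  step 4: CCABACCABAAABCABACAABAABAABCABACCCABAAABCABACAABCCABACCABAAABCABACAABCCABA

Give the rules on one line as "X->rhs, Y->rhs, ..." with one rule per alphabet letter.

A->C, B->ABA, C->AAB

  step 0 ⇒ step 1: CABB ⇒ AAB·C·ABA·ABA
    A ↦ C
    B ↦ ABA
    C ↦ AAB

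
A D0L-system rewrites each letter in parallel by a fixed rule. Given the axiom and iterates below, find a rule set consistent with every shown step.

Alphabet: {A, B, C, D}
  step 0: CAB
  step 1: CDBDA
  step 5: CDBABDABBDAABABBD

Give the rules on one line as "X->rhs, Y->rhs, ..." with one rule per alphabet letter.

A->BD, B->A, C->CD, D->B

  step 0 ⇒ step 1: CAB ⇒ CD·BD·A
    A ↦ BD
    B ↦ A
    C ↦ CD
    D ↦ B  (constrained at step 1)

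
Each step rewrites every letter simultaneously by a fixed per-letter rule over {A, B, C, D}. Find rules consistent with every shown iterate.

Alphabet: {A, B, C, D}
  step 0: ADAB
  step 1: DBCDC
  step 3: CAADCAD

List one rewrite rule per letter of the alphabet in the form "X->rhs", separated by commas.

A->D, B->C, C->A, D->BC

  step 0 ⇒ step 1: ADAB ⇒ D·BC·D·C
    A ↦ D
    B ↦ C
    D ↦ BC
    C ↦ A  (constrained at step 1)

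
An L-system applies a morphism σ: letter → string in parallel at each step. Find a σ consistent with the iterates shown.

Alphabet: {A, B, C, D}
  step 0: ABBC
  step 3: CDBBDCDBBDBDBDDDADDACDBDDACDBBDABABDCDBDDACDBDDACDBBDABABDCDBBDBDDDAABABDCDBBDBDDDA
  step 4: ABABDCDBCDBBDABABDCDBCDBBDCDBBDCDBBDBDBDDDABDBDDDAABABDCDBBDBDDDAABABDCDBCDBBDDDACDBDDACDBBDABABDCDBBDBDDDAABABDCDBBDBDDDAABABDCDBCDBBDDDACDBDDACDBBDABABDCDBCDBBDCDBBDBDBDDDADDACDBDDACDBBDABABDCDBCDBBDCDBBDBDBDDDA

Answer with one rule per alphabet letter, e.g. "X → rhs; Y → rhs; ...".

A->DDA, B->CDB, C->ABA, D->BD

  step 3 ⇒ step 4: CDBBDCDBBDBDBDDDADDACDBDDACDBBDABABDCDBDDACDBDDACDBBDABABDCDBBDBDDDAABABDCDBBDBDDDA ⇒ ABA·BD·CDB·CDB·BD·ABA·BD·CDB·CDB·BD·CDB·BD·CDB·BD·BD·BD·DDA·BD·BD·DDA·ABA·BD·CDB·BD·BD·DDA·ABA·BD·CDB·CDB·BD·DDA·CDB·DDA·CDB·BD·ABA·BD·CDB·BD·BD·DDA·ABA·BD·CDB·BD·BD·DDA·ABA·BD·CDB·CDB·BD·DDA·CDB·DDA·CDB·BD·ABA·BD·CDB·CDB·BD·CDB·BD·BD·BD·DDA·DDA·CDB·DDA·CDB·BD·ABA·BD·CDB·CDB·BD·CDB·BD·BD·BD·DDA
    A ↦ DDA
    B ↦ CDB
    C ↦ ABA
    D ↦ BD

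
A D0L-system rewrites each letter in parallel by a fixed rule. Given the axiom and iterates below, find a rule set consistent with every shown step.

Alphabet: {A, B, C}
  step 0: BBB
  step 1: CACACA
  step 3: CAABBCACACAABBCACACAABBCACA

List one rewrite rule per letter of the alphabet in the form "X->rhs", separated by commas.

  step 0 ⇒ step 1: BBB ⇒ CA·CA·CA
    B ↦ CA
    A ↦ ABB  (constrained at step 1)
    C ↦ B  (constrained at step 1)

A->ABB, B->CA, C->B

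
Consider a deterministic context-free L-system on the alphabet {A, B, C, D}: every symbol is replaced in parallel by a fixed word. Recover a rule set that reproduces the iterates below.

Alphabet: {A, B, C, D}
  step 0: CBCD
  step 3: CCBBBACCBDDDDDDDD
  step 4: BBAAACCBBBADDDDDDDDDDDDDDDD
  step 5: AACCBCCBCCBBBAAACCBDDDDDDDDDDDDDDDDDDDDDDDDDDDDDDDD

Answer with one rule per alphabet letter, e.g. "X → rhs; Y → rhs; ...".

  step 4 ⇒ step 5: BBAAACCBBBADDDDDDDDDDDDDDDD ⇒ A·A·CCB·CCB·CCB·B·B·A·A·A·CCB·DD·DD·DD·DD·DD·DD·DD·DD·DD·DD·DD·DD·DD·DD·DD·DD
    A ↦ CCB
    B ↦ A
    C ↦ B
    D ↦ DD

A->CCB, B->A, C->B, D->DD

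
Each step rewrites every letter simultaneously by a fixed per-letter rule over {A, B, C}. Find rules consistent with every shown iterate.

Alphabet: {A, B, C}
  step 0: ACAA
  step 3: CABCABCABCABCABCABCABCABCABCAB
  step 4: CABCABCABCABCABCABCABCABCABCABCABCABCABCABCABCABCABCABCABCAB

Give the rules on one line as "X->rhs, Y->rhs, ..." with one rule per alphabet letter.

  step 3 ⇒ step 4: CABCABCABCABCABCABCABCABCABCAB ⇒ CAB·C·AB·CAB·C·AB·CAB·C·AB·CAB·C·AB·CAB·C·AB·CAB·C·AB·CAB·C·AB·CAB·C·AB·CAB·C·AB·CAB·C·AB
    A ↦ C
    B ↦ AB
    C ↦ CAB

A->C, B->AB, C->CAB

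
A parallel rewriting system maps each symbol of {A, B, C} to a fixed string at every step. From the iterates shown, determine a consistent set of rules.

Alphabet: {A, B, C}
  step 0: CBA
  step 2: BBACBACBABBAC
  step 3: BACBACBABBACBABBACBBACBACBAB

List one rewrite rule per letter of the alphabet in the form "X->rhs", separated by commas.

A->B, B->BAC, C->AB

  step 2 ⇒ step 3: BBACBACBABBAC ⇒ BAC·BAC·B·AB·BAC·B·AB·BAC·B·BAC·BAC·B·AB
    A ↦ B
    B ↦ BAC
    C ↦ AB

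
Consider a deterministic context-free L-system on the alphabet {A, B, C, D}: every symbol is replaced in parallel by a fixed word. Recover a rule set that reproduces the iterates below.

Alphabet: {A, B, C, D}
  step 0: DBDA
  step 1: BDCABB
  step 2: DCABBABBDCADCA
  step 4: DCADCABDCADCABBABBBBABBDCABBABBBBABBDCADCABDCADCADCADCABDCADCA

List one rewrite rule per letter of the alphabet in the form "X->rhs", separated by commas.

  step 1 ⇒ step 2: BDCABB ⇒ DCA·B·BAB·B·DCA·DCA
    A ↦ B
    B ↦ DCA
    C ↦ BAB
    D ↦ B

A->B, B->DCA, C->BAB, D->B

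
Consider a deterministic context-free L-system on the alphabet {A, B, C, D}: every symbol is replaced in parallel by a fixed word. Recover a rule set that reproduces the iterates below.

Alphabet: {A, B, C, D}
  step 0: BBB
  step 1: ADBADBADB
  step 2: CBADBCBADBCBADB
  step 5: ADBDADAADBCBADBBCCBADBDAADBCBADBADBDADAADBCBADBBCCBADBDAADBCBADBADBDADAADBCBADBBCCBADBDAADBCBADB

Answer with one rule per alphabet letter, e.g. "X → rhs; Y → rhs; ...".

  step 1 ⇒ step 2: ADBADBADB ⇒ C·B·ADB·C·B·ADB·C·B·ADB
    A ↦ C
    B ↦ ADB
    D ↦ B
    C ↦ DA  (constrained at step 2)

A->C, B->ADB, C->DA, D->B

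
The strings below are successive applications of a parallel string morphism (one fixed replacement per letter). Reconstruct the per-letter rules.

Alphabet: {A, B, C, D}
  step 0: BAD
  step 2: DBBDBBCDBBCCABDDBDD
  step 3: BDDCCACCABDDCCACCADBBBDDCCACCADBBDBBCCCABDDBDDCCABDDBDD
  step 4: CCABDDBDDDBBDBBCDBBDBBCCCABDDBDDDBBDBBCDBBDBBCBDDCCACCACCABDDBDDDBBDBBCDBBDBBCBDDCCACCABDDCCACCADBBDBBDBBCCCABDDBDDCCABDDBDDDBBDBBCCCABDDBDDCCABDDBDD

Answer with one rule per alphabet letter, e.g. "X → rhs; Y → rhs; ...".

A->C, B->CCA, C->DBB, D->BDD

  step 3 ⇒ step 4: BDDCCACCABDDCCACCADBBBDDCCACCADBBDBBCCCABDDBDDCCABDDBDD ⇒ CCA·BDD·BDD·DBB·DBB·C·DBB·DBB·C·CCA·BDD·BDD·DBB·DBB·C·DBB·DBB·C·BDD·CCA·CCA·CCA·BDD·BDD·DBB·DBB·C·DBB·DBB·C·BDD·CCA·CCA·BDD·CCA·CCA·DBB·DBB·DBB·C·CCA·BDD·BDD·CCA·BDD·BDD·DBB·DBB·C·CCA·BDD·BDD·CCA·BDD·BDD
    A ↦ C
    B ↦ CCA
    C ↦ DBB
    D ↦ BDD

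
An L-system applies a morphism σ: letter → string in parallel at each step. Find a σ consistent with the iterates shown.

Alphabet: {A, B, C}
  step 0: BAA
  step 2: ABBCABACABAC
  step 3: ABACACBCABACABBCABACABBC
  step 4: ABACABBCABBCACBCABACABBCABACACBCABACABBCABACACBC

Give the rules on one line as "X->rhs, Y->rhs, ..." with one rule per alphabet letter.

A->AB, B->AC, C->BC

  step 3 ⇒ step 4: ABACACBCABACABBCABACABBC ⇒ AB·AC·AB·BC·AB·BC·AC·BC·AB·AC·AB·BC·AB·AC·AC·BC·AB·AC·AB·BC·AB·AC·AC·BC
    A ↦ AB
    B ↦ AC
    C ↦ BC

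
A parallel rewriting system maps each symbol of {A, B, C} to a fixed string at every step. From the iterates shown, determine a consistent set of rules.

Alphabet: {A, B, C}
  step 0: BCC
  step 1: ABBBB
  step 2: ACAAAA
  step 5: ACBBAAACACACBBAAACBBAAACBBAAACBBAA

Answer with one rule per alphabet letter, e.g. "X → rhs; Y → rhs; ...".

A->AC, B->A, C->BB

  step 1 ⇒ step 2: ABBBB ⇒ AC·A·A·A·A
    A ↦ AC
    B ↦ A
  step 0 ⇒ step 1: BCC ⇒ A·BB·BB
    C ↦ BB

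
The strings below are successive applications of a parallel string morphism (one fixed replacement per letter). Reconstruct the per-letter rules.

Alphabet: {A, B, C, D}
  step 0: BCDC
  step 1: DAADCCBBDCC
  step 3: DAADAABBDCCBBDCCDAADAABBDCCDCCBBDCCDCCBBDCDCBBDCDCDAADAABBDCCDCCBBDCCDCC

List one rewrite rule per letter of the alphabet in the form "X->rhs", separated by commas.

A->DC, B->DAA, C->DCC, D->BB

  step 0 ⇒ step 1: BCDC ⇒ DAA·DCC·BB·DCC
    B ↦ DAA
    C ↦ DCC
    D ↦ BB
    A ↦ DC  (constrained at step 1)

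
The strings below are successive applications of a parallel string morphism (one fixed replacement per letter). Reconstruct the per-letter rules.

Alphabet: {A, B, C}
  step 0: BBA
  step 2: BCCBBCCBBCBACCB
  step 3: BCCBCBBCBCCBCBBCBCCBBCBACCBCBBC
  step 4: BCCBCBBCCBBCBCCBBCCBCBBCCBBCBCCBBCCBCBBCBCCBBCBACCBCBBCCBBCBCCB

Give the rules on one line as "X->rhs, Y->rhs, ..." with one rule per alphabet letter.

A->BAC, B->BC, C->CB

  step 3 ⇒ step 4: BCCBCBBCBCCBCBBCBCCBBCBACCBCBBC ⇒ BC·CB·CB·BC·CB·BC·BC·CB·BC·CB·CB·BC·CB·BC·BC·CB·BC·CB·CB·BC·BC·CB·BC·BAC·CB·CB·BC·CB·BC·BC·CB
    A ↦ BAC
    B ↦ BC
    C ↦ CB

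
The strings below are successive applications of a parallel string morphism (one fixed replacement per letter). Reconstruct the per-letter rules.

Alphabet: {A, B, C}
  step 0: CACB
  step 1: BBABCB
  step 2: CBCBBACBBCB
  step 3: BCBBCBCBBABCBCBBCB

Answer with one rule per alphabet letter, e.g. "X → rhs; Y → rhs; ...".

  step 2 ⇒ step 3: CBCBBACBBCB ⇒ B·CB·B·CB·CB·BA·B·CB·CB·B·CB
    A ↦ BA
    B ↦ CB
    C ↦ B

A->BA, B->CB, C->B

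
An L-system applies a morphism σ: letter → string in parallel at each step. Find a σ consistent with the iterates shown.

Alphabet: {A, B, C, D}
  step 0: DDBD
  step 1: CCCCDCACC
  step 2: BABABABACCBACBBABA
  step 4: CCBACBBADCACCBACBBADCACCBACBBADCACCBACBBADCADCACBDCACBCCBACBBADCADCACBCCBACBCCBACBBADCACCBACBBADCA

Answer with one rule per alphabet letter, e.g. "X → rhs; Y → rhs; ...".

  step 1 ⇒ step 2: CCCCDCACC ⇒ BA·BA·BA·BA·CC·BA·CB·BA·BA
    A ↦ CB
    C ↦ BA
    D ↦ CC
  step 0 ⇒ step 1: DDBD ⇒ CC·CC·DCA·CC
    B ↦ DCA

A->CB, B->DCA, C->BA, D->CC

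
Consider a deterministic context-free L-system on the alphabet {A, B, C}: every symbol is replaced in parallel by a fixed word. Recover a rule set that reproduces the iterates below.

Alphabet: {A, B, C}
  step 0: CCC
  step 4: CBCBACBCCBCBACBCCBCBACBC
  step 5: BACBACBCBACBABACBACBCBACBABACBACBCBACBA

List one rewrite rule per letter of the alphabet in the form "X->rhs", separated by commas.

A->BC, B->C, C->BA

  step 4 ⇒ step 5: CBCBACBCCBCBACBCCBCBACBC ⇒ BA·C·BA·C·BC·BA·C·BA·BA·C·BA·C·BC·BA·C·BA·BA·C·BA·C·BC·BA·C·BA
    A ↦ BC
    B ↦ C
    C ↦ BA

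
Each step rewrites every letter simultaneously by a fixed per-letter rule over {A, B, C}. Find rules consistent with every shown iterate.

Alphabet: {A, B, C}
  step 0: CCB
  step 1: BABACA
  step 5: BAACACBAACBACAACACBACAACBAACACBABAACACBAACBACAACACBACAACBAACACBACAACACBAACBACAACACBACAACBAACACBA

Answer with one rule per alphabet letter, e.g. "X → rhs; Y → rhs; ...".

  step 0 ⇒ step 1: CCB ⇒ BA·BA·CA
    B ↦ CA
    C ↦ BA
    A ↦ AC  (constrained at step 1)

A->AC, B->CA, C->BA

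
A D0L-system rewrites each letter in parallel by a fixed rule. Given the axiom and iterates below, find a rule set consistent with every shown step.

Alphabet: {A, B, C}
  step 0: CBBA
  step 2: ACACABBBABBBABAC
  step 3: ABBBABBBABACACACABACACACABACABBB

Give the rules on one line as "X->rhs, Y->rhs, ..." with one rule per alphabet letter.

  step 2 ⇒ step 3: ACACABBBABBBABAC ⇒ AB·BB·AB·BB·AB·AC·AC·AC·AB·AC·AC·AC·AB·AC·AB·BB
    A ↦ AB
    B ↦ AC
    C ↦ BB

A->AB, B->AC, C->BB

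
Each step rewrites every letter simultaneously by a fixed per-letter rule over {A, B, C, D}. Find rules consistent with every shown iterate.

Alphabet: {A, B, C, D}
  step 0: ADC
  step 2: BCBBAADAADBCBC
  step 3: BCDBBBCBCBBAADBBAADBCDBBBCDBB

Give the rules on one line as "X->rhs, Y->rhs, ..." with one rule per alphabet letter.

  step 2 ⇒ step 3: BCBBAADAADBCBC ⇒ BC·DBB·BC·BC·B·B·AAD·B·B·AAD·BC·DBB·BC·DBB
    A ↦ B
    B ↦ BC
    C ↦ DBB
    D ↦ AAD

A->B, B->BC, C->DBB, D->AAD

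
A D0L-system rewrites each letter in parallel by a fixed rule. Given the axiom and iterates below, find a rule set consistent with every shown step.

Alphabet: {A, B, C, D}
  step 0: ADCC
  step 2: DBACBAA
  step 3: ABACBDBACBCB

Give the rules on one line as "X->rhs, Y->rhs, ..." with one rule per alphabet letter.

  step 2 ⇒ step 3: DBACBAA ⇒ A·BA·CB·D·BA·CB·CB
    A ↦ CB
    B ↦ BA
    C ↦ D
    D ↦ A

A->CB, B->BA, C->D, D->A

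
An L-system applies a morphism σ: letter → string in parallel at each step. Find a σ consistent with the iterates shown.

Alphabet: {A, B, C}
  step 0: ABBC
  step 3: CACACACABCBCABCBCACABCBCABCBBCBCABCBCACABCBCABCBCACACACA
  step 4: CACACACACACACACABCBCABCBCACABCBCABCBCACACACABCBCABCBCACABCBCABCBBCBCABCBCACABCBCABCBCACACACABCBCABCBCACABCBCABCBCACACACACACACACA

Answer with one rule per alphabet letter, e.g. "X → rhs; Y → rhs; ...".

  step 3 ⇒ step 4: CACACACABCBCABCBCACABCBCABCBBCBCABCBCACABCBCABCBCACACACA ⇒ CA·CA·CA·CA·CA·CA·CA·CA·BCB·CA·BCB·CA·CA·BCB·CA·BCB·CA·CA·CA·CA·BCB·CA·BCB·CA·CA·BCB·CA·BCB·BCB·CA·BCB·CA·CA·BCB·CA·BCB·CA·CA·CA·CA·BCB·CA·BCB·CA·CA·BCB·CA·BCB·CA·CA·CA·CA·CA·CA·CA·CA
    A ↦ CA
    B ↦ BCB
    C ↦ CA

A->CA, B->BCB, C->CA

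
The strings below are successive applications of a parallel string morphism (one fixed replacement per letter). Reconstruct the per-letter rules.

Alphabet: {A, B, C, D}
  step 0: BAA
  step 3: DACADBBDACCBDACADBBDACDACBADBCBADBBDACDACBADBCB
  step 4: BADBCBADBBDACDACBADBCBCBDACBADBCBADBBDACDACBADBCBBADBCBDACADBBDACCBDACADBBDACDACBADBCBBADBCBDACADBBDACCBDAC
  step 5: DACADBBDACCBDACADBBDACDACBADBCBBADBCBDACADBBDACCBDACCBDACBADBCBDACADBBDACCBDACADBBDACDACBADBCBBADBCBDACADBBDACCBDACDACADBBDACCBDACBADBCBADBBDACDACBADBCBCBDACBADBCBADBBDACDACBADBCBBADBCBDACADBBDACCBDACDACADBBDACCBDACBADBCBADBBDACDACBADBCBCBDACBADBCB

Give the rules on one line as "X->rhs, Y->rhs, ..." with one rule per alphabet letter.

A->ADB, B->DAC, C->CB, D->B

  step 4 ⇒ step 5: BADBCBADBBDACDACBADBCBCBDACBADBCBADBBDACDACBADBCBBADBCBDACADBBDACCBDACADBBDACDACBADBCBBADBCBDACADBBDACCBDAC ⇒ DAC·ADB·B·DAC·CB·DAC·ADB·B·DAC·DAC·B·ADB·CB·B·ADB·CB·DAC·ADB·B·DAC·CB·DAC·CB·DAC·B·ADB·CB·DAC·ADB·B·DAC·CB·DAC·ADB·B·DAC·DAC·B·ADB·CB·B·ADB·CB·DAC·ADB·B·DAC·CB·DAC·DAC·ADB·B·DAC·CB·DAC·B·ADB·CB·ADB·B·DAC·DAC·B·ADB·CB·CB·DAC·B·ADB·CB·ADB·B·DAC·DAC·B·ADB·CB·B·ADB·CB·DAC·ADB·B·DAC·CB·DAC·DAC·ADB·B·DAC·CB·DAC·B·ADB·CB·ADB·B·DAC·DAC·B·ADB·CB·CB·DAC·B·ADB·CB
    A ↦ ADB
    B ↦ DAC
    C ↦ CB
    D ↦ B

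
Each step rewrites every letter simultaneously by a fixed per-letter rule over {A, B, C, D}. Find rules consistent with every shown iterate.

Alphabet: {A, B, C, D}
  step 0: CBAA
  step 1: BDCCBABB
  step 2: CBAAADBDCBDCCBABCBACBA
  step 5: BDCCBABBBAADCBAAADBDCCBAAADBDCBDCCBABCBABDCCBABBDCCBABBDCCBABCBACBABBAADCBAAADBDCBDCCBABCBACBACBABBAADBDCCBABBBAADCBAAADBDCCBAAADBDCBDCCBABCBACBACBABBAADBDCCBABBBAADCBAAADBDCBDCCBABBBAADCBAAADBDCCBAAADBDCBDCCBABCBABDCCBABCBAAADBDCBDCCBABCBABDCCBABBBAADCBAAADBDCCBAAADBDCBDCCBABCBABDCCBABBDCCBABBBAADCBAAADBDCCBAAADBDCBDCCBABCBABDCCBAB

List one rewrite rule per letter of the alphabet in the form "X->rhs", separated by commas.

  step 1 ⇒ step 2: BDCCBABB ⇒ CBA·AAD·BDC·BDC·CBA·B·CBA·CBA
    A ↦ B
    B ↦ CBA
    C ↦ BDC
    D ↦ AAD

A->B, B->CBA, C->BDC, D->AAD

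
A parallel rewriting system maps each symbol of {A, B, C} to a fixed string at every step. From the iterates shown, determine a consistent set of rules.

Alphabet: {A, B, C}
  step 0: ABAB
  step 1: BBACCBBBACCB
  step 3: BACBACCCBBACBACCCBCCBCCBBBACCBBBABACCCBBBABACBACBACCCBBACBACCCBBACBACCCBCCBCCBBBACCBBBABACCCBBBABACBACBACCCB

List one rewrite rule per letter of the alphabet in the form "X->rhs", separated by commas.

  step 0 ⇒ step 1: ABAB ⇒ BBA·CCB·BBA·CCB
    A ↦ BBA
    B ↦ CCB
    C ↦ BAC  (constrained at step 1)

A->BBA, B->CCB, C->BAC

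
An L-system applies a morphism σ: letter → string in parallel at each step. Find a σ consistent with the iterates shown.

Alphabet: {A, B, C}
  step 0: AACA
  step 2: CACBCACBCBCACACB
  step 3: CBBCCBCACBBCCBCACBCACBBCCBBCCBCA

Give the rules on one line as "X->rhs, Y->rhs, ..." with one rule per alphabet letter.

A->BC, B->CA, C->CB

  step 2 ⇒ step 3: CACBCACBCBCACACB ⇒ CB·BC·CB·CA·CB·BC·CB·CA·CB·CA·CB·BC·CB·BC·CB·CA
    A ↦ BC
    B ↦ CA
    C ↦ CB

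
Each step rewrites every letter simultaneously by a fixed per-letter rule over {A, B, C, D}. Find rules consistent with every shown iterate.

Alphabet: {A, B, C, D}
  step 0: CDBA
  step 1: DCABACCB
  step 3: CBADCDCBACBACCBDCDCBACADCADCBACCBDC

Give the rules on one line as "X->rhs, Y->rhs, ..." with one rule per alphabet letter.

  step 0 ⇒ step 1: CDBA ⇒ DC·A·BAC·CB
    A ↦ CB
    B ↦ BAC
    C ↦ DC
    D ↦ A

A->CB, B->BAC, C->DC, D->A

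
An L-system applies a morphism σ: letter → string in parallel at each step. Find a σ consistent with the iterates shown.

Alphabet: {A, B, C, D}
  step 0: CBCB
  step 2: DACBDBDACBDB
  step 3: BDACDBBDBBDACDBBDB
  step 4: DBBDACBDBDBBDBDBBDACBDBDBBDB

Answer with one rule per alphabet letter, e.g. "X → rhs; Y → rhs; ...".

  step 3 ⇒ step 4: BDACDBBDBBDACDBBDB ⇒ DB·B·D·AC·B·DB·DB·B·DB·DB·B·D·AC·B·DB·DB·B·DB
    A ↦ D
    B ↦ DB
    C ↦ AC
    D ↦ B

A->D, B->DB, C->AC, D->B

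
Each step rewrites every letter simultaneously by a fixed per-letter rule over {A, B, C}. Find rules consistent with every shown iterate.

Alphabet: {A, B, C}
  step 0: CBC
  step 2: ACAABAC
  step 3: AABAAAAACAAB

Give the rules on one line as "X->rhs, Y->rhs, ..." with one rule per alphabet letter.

  step 2 ⇒ step 3: ACAABAC ⇒ AA·B·AA·AA·AC·AA·B
    A ↦ AA
    B ↦ AC
    C ↦ B

A->AA, B->AC, C->B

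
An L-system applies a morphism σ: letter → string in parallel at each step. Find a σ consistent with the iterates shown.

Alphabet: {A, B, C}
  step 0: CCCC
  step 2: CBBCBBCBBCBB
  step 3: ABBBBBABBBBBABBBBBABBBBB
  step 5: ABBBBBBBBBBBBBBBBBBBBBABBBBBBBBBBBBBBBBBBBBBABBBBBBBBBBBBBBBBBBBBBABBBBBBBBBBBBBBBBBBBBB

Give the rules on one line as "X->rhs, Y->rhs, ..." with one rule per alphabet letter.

  step 2 ⇒ step 3: CBBCBBCBBCBB ⇒ AB·BB·BB·AB·BB·BB·AB·BB·BB·AB·BB·BB
    B ↦ BB
    C ↦ AB
    A ↦ C  (constrained at step 3)

A->C, B->BB, C->AB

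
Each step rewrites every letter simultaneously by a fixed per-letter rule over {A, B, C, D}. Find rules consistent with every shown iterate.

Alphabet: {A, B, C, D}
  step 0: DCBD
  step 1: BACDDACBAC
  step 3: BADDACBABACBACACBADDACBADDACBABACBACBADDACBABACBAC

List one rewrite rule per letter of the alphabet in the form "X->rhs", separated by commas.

A->BA, B->AC, C->DD, D->BAC

  step 0 ⇒ step 1: DCBD ⇒ BAC·DD·AC·BAC
    B ↦ AC
    C ↦ DD
    D ↦ BAC
    A ↦ BA  (constrained at step 1)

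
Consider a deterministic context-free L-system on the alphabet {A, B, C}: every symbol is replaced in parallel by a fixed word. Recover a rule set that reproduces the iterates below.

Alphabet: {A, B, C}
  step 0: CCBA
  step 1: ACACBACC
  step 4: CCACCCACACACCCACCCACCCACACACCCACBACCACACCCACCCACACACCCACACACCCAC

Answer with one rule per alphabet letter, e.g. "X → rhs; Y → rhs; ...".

A->CC, B->BA, C->AC

  step 0 ⇒ step 1: CCBA ⇒ AC·AC·BA·CC
    A ↦ CC
    B ↦ BA
    C ↦ AC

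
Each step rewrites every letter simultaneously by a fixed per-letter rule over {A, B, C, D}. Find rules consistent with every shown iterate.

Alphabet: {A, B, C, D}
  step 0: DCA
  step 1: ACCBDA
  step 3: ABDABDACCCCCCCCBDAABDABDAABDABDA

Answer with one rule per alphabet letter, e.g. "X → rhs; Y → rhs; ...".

  step 0 ⇒ step 1: DCA ⇒ A·CC·BDA
    A ↦ BDA
    C ↦ CC
    D ↦ A
    B ↦ ABD  (constrained at step 1)

A->BDA, B->ABD, C->CC, D->A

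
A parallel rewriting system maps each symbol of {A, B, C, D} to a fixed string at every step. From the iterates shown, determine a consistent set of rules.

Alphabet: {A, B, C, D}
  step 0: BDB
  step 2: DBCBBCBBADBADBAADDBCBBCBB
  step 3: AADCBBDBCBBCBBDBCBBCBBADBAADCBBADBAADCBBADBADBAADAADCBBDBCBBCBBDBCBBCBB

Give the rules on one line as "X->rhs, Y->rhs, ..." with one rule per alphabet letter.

A->ADB, B->CBB, C->DB, D->AAD

  step 2 ⇒ step 3: DBCBBCBBADBADBAADDBCBBCBB ⇒ AAD·CBB·DB·CBB·CBB·DB·CBB·CBB·ADB·AAD·CBB·ADB·AAD·CBB·ADB·ADB·AAD·AAD·CBB·DB·CBB·CBB·DB·CBB·CBB
    A ↦ ADB
    B ↦ CBB
    C ↦ DB
    D ↦ AAD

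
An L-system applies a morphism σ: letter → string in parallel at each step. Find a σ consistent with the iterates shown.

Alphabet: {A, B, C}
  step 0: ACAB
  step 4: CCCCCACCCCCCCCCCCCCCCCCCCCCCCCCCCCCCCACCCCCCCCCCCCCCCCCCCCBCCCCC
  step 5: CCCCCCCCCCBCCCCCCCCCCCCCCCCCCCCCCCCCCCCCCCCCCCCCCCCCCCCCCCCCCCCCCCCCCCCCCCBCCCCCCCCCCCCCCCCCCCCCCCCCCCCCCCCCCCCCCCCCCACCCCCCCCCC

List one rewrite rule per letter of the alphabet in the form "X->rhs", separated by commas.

A->BC, B->CA, C->CC

  step 4 ⇒ step 5: CCCCCACCCCCCCCCCCCCCCCCCCCCCCCCCCCCCCACCCCCCCCCCCCCCCCCCCCBCCCCC ⇒ CC·CC·CC·CC·CC·BC·CC·CC·CC·CC·CC·CC·CC·CC·CC·CC·CC·CC·CC·CC·CC·CC·CC·CC·CC·CC·CC·CC·CC·CC·CC·CC·CC·CC·CC·CC·CC·BC·CC·CC·CC·CC·CC·CC·CC·CC·CC·CC·CC·CC·CC·CC·CC·CC·CC·CC·CC·CC·CA·CC·CC·CC·CC·CC
    A ↦ BC
    B ↦ CA
    C ↦ CC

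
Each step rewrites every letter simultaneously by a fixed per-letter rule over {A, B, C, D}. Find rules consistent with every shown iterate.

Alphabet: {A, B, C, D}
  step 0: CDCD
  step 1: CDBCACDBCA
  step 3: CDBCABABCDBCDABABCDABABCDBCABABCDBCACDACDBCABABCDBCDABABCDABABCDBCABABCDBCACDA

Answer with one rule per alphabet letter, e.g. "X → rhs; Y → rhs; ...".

  step 0 ⇒ step 1: CDCD ⇒ CDB·CA·CDB·CA
    C ↦ CDB
    D ↦ CA
    A ↦ CDA  (constrained at step 1)
    B ↦ BAB  (constrained at step 1)

A->CDA, B->BAB, C->CDB, D->CA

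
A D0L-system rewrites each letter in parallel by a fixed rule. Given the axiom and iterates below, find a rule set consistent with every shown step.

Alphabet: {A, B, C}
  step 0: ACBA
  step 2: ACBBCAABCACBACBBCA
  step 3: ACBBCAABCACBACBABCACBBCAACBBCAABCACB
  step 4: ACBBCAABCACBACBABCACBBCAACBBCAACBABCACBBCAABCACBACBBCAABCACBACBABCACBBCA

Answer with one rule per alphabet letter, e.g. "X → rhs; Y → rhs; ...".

  step 3 ⇒ step 4: ACBBCAABCACBACBABCACBBCAACBBCAABCACB ⇒ ACB·BC·A·A·BC·ACB·ACB·A·BC·ACB·BC·A·ACB·BC·A·ACB·A·BC·ACB·BC·A·A·BC·ACB·ACB·BC·A·A·BC·ACB·ACB·A·BC·ACB·BC·A
    A ↦ ACB
    B ↦ A
    C ↦ BC

A->ACB, B->A, C->BC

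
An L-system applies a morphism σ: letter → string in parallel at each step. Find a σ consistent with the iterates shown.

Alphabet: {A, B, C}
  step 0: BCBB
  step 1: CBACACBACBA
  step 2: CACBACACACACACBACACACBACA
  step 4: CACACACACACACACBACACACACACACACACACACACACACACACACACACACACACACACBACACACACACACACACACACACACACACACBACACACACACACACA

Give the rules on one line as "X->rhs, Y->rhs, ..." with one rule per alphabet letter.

A->CA, B->CBA, C->CA

  step 1 ⇒ step 2: CBACACBACBA ⇒ CA·CBA·CA·CA·CA·CA·CBA·CA·CA·CBA·CA
    A ↦ CA
    B ↦ CBA
    C ↦ CA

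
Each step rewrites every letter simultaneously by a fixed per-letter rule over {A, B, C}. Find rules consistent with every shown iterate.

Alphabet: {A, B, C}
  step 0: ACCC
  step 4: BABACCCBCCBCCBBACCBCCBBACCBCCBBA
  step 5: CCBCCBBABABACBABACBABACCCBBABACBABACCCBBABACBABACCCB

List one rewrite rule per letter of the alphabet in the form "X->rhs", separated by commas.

  step 4 ⇒ step 5: BABACCCBCCBCCBBACCBCCBBACCBCCBBA ⇒ C·CB·C·CB·BA·BA·BA·C·BA·BA·C·BA·BA·C·C·CB·BA·BA·C·BA·BA·C·C·CB·BA·BA·C·BA·BA·C·C·CB
    A ↦ CB
    B ↦ C
    C ↦ BA

A->CB, B->C, C->BA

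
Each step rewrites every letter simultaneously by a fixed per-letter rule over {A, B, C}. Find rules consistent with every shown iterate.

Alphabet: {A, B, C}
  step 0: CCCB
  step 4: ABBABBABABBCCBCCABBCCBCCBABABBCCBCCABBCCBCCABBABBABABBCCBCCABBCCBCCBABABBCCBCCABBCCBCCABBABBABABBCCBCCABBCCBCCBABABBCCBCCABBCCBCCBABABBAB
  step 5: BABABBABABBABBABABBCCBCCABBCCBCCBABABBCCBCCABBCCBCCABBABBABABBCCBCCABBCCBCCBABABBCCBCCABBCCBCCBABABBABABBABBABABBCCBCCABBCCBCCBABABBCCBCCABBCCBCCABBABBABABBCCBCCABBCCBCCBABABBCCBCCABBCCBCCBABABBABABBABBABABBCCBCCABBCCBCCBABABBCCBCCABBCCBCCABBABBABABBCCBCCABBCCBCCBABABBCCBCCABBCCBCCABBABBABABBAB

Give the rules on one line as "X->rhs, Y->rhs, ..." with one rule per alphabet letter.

A->B, B->AB, C->BCC

  step 4 ⇒ step 5: ABBABBABABBCCBCCABBCCBCCBABABBCCBCCABBCCBCCABBABBABABBCCBCCABBCCBCCBABABBCCBCCABBCCBCCABBABBABABBCCBCCABBCCBCCBABABBCCBCCABBCCBCCBABABBAB ⇒ B·AB·AB·B·AB·AB·B·AB·B·AB·AB·BCC·BCC·AB·BCC·BCC·B·AB·AB·BCC·BCC·AB·BCC·BCC·AB·B·AB·B·AB·AB·BCC·BCC·AB·BCC·BCC·B·AB·AB·BCC·BCC·AB·BCC·BCC·B·AB·AB·B·AB·AB·B·AB·B·AB·AB·BCC·BCC·AB·BCC·BCC·B·AB·AB·BCC·BCC·AB·BCC·BCC·AB·B·AB·B·AB·AB·BCC·BCC·AB·BCC·BCC·B·AB·AB·BCC·BCC·AB·BCC·BCC·B·AB·AB·B·AB·AB·B·AB·B·AB·AB·BCC·BCC·AB·BCC·BCC·B·AB·AB·BCC·BCC·AB·BCC·BCC·AB·B·AB·B·AB·AB·BCC·BCC·AB·BCC·BCC·B·AB·AB·BCC·BCC·AB·BCC·BCC·AB·B·AB·B·AB·AB·B·AB
    A ↦ B
    B ↦ AB
    C ↦ BCC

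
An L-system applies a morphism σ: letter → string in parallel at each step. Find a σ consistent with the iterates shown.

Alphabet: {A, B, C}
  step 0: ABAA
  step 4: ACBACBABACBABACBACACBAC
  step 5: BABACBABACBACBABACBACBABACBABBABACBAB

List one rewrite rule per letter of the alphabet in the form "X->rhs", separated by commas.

A->B, B->AC, C->AB

  step 4 ⇒ step 5: ACBACBABACBABACBACACBAC ⇒ B·AB·AC·B·AB·AC·B·AC·B·AB·AC·B·AC·B·AB·AC·B·AB·B·AB·AC·B·AB
    A ↦ B
    B ↦ AC
    C ↦ AB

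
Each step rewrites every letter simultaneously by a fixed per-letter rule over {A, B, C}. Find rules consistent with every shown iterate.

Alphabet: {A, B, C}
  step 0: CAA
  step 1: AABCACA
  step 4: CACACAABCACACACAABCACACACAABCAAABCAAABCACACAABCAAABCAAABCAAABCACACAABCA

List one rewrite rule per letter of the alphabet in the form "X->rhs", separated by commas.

  step 0 ⇒ step 1: CAA ⇒ AAB·CA·CA
    A ↦ CA
    C ↦ AAB
    B ↦ C  (constrained at step 1)

A->CA, B->C, C->AAB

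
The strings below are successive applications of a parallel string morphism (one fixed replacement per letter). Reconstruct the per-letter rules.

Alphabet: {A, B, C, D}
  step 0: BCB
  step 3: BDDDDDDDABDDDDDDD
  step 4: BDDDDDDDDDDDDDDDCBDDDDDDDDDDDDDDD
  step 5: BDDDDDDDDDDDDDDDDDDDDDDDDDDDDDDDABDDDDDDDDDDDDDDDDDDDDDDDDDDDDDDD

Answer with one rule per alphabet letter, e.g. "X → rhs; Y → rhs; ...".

  step 4 ⇒ step 5: BDDDDDDDDDDDDDDDCBDDDDDDDDDDDDDDD ⇒ BD·DD·DD·DD·DD·DD·DD·DD·DD·DD·DD·DD·DD·DD·DD·DD·A·BD·DD·DD·DD·DD·DD·DD·DD·DD·DD·DD·DD·DD·DD·DD·DD
    B ↦ BD
    C ↦ A
    D ↦ DD
  step 3 ⇒ step 4: BDDDDDDDABDDDDDDD ⇒ BD·DD·DD·DD·DD·DD·DD·DD·C·BD·DD·DD·DD·DD·DD·DD·DD
    A ↦ C

A->C, B->BD, C->A, D->DD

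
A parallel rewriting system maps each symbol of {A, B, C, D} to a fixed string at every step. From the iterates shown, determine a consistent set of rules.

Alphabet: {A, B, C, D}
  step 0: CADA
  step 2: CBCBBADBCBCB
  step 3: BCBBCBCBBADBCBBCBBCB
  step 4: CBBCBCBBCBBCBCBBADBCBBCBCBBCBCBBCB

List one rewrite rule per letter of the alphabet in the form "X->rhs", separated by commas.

A->B, B->CB, C->B, D->ADB

  step 3 ⇒ step 4: BCBBCBCBBADBCBBCBBCB ⇒ CB·B·CB·CB·B·CB·B·CB·CB·B·ADB·CB·B·CB·CB·B·CB·CB·B·CB
    A ↦ B
    B ↦ CB
    C ↦ B
    D ↦ ADB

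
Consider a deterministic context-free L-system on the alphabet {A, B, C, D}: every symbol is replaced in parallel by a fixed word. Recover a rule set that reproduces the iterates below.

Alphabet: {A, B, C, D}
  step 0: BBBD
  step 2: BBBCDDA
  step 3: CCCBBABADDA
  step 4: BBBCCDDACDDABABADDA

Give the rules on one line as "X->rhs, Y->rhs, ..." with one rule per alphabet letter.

  step 3 ⇒ step 4: CCCBBABADDA ⇒ B·B·B·C·C·DDA·C·DDA·BA·BA·DDA
    A ↦ DDA
    B ↦ C
    C ↦ B
    D ↦ BA

A->DDA, B->C, C->B, D->BA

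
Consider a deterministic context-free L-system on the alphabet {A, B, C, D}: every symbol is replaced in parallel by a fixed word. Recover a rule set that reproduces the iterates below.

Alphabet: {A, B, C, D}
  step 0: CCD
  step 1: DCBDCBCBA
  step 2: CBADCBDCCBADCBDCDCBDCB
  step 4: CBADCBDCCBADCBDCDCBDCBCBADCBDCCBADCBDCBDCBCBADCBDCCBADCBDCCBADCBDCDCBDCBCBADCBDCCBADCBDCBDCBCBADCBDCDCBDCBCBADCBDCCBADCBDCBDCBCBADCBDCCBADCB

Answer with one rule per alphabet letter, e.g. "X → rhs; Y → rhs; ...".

  step 1 ⇒ step 2: DCBDCBCBA ⇒ CBA·DCB·DC·CBA·DCB·DC·DCB·DC·B
    A ↦ B
    B ↦ DC
    C ↦ DCB
    D ↦ CBA

A->B, B->DC, C->DCB, D->CBA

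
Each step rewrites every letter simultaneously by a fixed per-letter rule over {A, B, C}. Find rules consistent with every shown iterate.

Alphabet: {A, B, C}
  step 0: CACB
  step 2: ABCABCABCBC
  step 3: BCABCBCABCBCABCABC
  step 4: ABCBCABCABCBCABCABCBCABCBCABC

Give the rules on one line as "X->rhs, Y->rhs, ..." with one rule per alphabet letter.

  step 3 ⇒ step 4: BCABCBCABCBCABCABC ⇒ A·BC·BC·A·BC·A·BC·BC·A·BC·A·BC·BC·A·BC·BC·A·BC
    A ↦ BC
    B ↦ A
    C ↦ BC

A->BC, B->A, C->BC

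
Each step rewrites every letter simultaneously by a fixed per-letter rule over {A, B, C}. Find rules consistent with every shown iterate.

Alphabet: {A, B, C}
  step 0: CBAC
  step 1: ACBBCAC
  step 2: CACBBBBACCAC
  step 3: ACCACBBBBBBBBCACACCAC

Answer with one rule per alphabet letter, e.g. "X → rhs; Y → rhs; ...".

  step 2 ⇒ step 3: CACBBBBACCAC ⇒ AC·C·AC·BB·BB·BB·BB·C·AC·AC·C·AC
    A ↦ C
    B ↦ BB
    C ↦ AC

A->C, B->BB, C->AC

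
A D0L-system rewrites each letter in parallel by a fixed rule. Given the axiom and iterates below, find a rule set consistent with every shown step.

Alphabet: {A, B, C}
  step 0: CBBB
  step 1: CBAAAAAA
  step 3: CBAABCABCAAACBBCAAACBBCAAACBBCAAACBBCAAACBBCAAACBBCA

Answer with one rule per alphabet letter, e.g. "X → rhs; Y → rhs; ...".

  step 0 ⇒ step 1: CBBB ⇒ CB·AA·AA·AA
    B ↦ AA
    C ↦ CB
    A ↦ BCA  (constrained at step 1)

A->BCA, B->AA, C->CB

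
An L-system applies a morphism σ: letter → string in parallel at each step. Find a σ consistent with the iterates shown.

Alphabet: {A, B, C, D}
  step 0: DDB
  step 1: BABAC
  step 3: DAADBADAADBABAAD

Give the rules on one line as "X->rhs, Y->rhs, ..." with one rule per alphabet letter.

  step 0 ⇒ step 1: DDB ⇒ BA·BA·C
    B ↦ C
    D ↦ BA
    A ↦ AD  (constrained at step 1)
    C ↦ DA  (constrained at step 1)

A->AD, B->C, C->DA, D->BA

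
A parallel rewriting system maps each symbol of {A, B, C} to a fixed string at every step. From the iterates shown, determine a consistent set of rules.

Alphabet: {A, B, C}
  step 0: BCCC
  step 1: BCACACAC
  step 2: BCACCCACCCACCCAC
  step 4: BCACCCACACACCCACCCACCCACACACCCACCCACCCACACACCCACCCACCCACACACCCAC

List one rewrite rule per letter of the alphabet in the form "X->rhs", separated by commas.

A->CC, B->BC, C->AC

  step 1 ⇒ step 2: BCACACAC ⇒ BC·AC·CC·AC·CC·AC·CC·AC
    A ↦ CC
    B ↦ BC
    C ↦ AC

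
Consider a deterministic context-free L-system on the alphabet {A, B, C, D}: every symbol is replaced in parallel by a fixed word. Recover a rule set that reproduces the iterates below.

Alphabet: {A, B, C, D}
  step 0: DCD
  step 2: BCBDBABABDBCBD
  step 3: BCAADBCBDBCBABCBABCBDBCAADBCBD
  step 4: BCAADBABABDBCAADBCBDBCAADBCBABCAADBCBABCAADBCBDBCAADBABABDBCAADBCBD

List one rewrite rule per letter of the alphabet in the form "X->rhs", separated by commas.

A->BA, B->BC, C->AAD, D->BD

  step 3 ⇒ step 4: BCAADBCBDBCBABCBABCBDBCAADBCBD ⇒ BC·AAD·BA·BA·BD·BC·AAD·BC·BD·BC·AAD·BC·BA·BC·AAD·BC·BA·BC·AAD·BC·BD·BC·AAD·BA·BA·BD·BC·AAD·BC·BD
    A ↦ BA
    B ↦ BC
    C ↦ AAD
    D ↦ BD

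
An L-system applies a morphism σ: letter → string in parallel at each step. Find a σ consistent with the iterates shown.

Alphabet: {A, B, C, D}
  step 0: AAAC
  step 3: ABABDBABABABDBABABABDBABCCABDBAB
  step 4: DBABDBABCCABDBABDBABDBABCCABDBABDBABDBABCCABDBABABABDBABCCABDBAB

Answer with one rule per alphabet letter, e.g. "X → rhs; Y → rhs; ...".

  step 3 ⇒ step 4: ABABDBABABABDBABABABDBABCCABDBAB ⇒ DB·AB·DB·AB·CC·AB·DB·AB·DB·AB·DB·AB·CC·AB·DB·AB·DB·AB·DB·AB·CC·AB·DB·AB·AB·AB·DB·AB·CC·AB·DB·AB
    A ↦ DB
    B ↦ AB
    C ↦ AB
    D ↦ CC

A->DB, B->AB, C->AB, D->CC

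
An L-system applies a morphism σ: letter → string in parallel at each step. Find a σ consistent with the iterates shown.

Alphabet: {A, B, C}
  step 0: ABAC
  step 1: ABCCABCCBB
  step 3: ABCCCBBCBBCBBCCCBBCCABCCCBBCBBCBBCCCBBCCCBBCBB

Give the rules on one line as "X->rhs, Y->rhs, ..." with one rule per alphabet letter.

A->ABC, B->C, C->CBB

  step 0 ⇒ step 1: ABAC ⇒ ABC·C·ABC·CBB
    A ↦ ABC
    B ↦ C
    C ↦ CBB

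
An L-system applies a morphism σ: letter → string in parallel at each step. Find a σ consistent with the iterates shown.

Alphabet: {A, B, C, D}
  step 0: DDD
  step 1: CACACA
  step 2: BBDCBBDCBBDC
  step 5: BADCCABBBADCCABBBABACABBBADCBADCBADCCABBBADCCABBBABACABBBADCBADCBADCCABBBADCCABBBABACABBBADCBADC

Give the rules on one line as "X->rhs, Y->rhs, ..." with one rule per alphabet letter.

A->DC, B->BA, C->BB, D->CA

  step 1 ⇒ step 2: CACACA ⇒ BB·DC·BB·DC·BB·DC
    A ↦ DC
    C ↦ BB
    B ↦ BA  (constrained at step 2)
  step 0 ⇒ step 1: DDD ⇒ CA·CA·CA
    D ↦ CA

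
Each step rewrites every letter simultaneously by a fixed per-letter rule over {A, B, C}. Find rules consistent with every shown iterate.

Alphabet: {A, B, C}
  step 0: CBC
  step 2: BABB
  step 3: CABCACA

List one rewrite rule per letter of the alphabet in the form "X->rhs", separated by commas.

  step 2 ⇒ step 3: BABB ⇒ CA·B·CA·CA
    A ↦ B
    B ↦ CA
    C ↦ A  (constrained at step 0)

A->B, B->CA, C->A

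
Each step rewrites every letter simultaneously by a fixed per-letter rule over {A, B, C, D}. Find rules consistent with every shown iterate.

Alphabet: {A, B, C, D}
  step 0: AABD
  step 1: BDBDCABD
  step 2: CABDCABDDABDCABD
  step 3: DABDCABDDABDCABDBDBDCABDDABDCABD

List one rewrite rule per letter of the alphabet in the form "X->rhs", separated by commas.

A->BD, B->CA, C->DA, D->BD

  step 2 ⇒ step 3: CABDCABDDABDCABD ⇒ DA·BD·CA·BD·DA·BD·CA·BD·BD·BD·CA·BD·DA·BD·CA·BD
    A ↦ BD
    B ↦ CA
    C ↦ DA
    D ↦ BD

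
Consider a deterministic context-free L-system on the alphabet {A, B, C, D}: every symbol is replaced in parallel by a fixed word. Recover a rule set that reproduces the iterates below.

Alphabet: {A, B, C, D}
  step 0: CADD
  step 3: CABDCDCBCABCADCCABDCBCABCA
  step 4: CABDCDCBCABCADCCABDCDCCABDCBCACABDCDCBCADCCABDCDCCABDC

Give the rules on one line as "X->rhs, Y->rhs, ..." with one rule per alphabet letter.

  step 3 ⇒ step 4: CABDCDCBCABCADCCABDCBCABCA ⇒ CA·BDC·DC·B·CA·B·CA·DC·CA·BDC·DC·CA·BDC·B·CA·CA·BDC·DC·B·CA·DC·CA·BDC·DC·CA·BDC
    A ↦ BDC
    B ↦ DC
    C ↦ CA
    D ↦ B

A->BDC, B->DC, C->CA, D->B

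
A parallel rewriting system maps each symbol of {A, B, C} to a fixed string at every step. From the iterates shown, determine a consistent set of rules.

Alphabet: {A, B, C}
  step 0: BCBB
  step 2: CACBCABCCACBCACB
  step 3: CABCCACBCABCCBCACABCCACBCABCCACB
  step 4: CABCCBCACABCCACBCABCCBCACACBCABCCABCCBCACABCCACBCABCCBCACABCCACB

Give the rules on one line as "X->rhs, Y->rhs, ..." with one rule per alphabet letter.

  step 3 ⇒ step 4: CABCCACBCABCCBCACABCCACBCABCCACB ⇒ CA·BC·CB·CA·CA·BC·CA·CB·CA·BC·CB·CA·CA·CB·CA·BC·CA·BC·CB·CA·CA·BC·CA·CB·CA·BC·CB·CA·CA·BC·CA·CB
    A ↦ BC
    B ↦ CB
    C ↦ CA

A->BC, B->CB, C->CA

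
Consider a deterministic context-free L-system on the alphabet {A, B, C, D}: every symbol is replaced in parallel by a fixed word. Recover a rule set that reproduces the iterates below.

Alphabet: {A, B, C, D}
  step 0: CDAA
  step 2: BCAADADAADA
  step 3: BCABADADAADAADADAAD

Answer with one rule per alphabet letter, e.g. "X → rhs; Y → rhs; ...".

A->AD, B->BCA, C->B, D->A

  step 2 ⇒ step 3: BCAADADAADA ⇒ BCA·B·AD·AD·A·AD·A·AD·AD·A·AD
    A ↦ AD
    B ↦ BCA
    C ↦ B
    D ↦ A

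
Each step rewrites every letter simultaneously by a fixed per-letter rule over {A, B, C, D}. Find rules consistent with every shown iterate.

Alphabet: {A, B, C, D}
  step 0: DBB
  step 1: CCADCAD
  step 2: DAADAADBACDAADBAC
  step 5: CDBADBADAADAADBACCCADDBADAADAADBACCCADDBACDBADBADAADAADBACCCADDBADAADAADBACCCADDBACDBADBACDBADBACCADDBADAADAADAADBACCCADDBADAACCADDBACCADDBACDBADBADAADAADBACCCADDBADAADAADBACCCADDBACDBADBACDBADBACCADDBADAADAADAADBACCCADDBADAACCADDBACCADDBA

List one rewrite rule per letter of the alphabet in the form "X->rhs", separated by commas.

A->DBA, B->CAD, C->DAA, D->C

  step 1 ⇒ step 2: CCADCAD ⇒ DAA·DAA·DBA·C·DAA·DBA·C
    A ↦ DBA
    C ↦ DAA
    D ↦ C
  step 0 ⇒ step 1: DBB ⇒ C·CAD·CAD
    B ↦ CAD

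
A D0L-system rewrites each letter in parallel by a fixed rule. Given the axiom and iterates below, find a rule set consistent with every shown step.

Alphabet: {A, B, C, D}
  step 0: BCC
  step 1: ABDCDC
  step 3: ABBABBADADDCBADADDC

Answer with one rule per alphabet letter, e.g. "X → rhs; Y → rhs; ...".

A->B, B->AB, C->DC, D->AD

  step 0 ⇒ step 1: BCC ⇒ AB·DC·DC
    B ↦ AB
    C ↦ DC
    A ↦ B  (constrained at step 1)
    D ↦ AD  (constrained at step 1)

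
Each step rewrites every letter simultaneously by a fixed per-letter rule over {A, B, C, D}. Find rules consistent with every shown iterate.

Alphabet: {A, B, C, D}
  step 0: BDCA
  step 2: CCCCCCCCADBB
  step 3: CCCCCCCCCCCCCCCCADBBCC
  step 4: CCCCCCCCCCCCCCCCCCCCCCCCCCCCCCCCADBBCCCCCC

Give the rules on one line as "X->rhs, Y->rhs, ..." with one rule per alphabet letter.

  step 3 ⇒ step 4: CCCCCCCCCCCCCCCCADBBCC ⇒ CC·CC·CC·CC·CC·CC·CC·CC·CC·CC·CC·CC·CC·CC·CC·CC·AD·BB·C·C·CC·CC
    A ↦ AD
    B ↦ C
    C ↦ CC
    D ↦ BB

A->AD, B->C, C->CC, D->BB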